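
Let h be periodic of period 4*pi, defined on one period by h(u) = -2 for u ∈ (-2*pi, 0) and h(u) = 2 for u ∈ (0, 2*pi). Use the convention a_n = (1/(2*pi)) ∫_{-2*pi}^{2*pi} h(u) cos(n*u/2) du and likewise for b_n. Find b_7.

b_7 = (1/(2*pi)) ∫_{-2*pi}^{2*pi} h(u) sin(7*u/2) du.
h is odd and sin(7*u/2) is odd, so the integrand is even and b_7 = 1/pi ∫_0^{2*pi} h(u) sin(7*u/2) du.
Directly, an antiderivative of (2) sin(7*u/2) is -4*cos(7*u/2)/7; evaluating from 0 to 2*pi: ∫_{0}^{2*pi} (2) sin(7*u/2) du = (4/7) - (-4/7) = 8/7.
Hence b_7 = (1/pi)·(8/7) = 8/(7*pi).

8/(7*pi)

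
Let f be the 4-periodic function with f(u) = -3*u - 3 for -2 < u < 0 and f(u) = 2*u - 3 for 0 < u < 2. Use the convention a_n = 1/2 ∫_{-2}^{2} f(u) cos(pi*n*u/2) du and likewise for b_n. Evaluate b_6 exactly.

1/(3*pi)

b_6 = 1/2 ∫_{-2}^{2} f(u) sin(3*pi*u) du.
Split the integral at the breakpoints.
Integrating by parts (boundary term plus one more integral), an antiderivative of (-3*u - 3) sin(3*pi*u) is u*cos(3*pi*u)/pi - sin(3*pi*u)/(3*pi**2) + cos(3*pi*u)/pi; evaluating from -2 to 0: ∫_{-2}^{0} (-3*u - 3) sin(3*pi*u) du = (1/pi) - (-1/pi) = 2/pi.
Integrating by parts (boundary term plus one more integral), an antiderivative of (2*u - 3) sin(3*pi*u) is -2*u*cos(3*pi*u)/(3*pi) + 2*sin(3*pi*u)/(9*pi**2) + cos(3*pi*u)/pi; evaluating from 0 to 2: ∫_{0}^{2} (2*u - 3) sin(3*pi*u) du = (-1/(3*pi)) - (1/pi) = -4/(3*pi).
Summing the pieces and multiplying by (1/2) gives b_6 = 1/(3*pi).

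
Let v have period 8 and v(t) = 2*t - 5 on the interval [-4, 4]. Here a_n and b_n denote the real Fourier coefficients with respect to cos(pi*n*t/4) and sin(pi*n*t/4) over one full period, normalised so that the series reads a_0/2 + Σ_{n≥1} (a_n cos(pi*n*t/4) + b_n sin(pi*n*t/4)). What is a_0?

a_0 = 1/4 ∫_{-4}^{4} v(t) dt = 1/4 · (-40) = -10.

-10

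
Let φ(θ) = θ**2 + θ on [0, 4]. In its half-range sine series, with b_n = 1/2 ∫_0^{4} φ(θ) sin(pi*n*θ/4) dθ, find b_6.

b_6 = 1/2 ∫_0^{4} (θ**2 + θ) sin(3*pi*θ/2) dθ.
Integrating by parts twice (tabular method), an antiderivative of (θ**2 + θ) sin(3*pi*θ/2) is -2*θ**2*cos(3*pi*θ/2)/(3*pi) + 8*θ*sin(3*pi*θ/2)/(9*pi**2) - 2*θ*cos(3*pi*θ/2)/(3*pi) + 4*sin(3*pi*θ/2)/(9*pi**2) + 16*cos(3*pi*θ/2)/(27*pi**3); evaluating from 0 to 4: ∫_{0}^{4} (θ**2 + θ) sin(3*pi*θ/2) dθ = (8*(2 - 45*pi**2)/(27*pi**3)) - (16/(27*pi**3)) = -40/(3*pi).
Hence b_6 = (1/2)·(-40/(3*pi)) = -20/(3*pi).

-20/(3*pi)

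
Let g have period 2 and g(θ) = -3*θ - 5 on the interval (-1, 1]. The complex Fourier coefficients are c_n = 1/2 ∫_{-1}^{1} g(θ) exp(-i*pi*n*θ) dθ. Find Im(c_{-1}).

-3/pi

Since g is real-valued, Im(c_{-1}) = -1/2 ∫_{-1}^{1} g(θ) sin(-pi*θ) dθ = b_{1}/2.
Integrating by parts (boundary term plus one more integral), an antiderivative of (-3*θ - 5) sin(-pi*θ) is -3*θ*cos(pi*θ)/pi + 3*sin(pi*θ)/pi**2 - 5*cos(pi*θ)/pi; evaluating from -1 to 1: ∫_{-1}^{1} (-3*θ - 5) sin(-pi*θ) dθ = (8/pi) - (2/pi) = 6/pi.
Hence Im(c_{-1}) = (-1/2)·(6/pi) = -3/pi.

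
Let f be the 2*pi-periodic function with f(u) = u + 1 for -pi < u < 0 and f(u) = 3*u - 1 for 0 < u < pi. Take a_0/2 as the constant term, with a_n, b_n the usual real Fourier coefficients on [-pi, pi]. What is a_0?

a_0 = 1/pi ∫_{-pi}^{pi} f(u) du = 1/pi · (pi**2) = pi.

pi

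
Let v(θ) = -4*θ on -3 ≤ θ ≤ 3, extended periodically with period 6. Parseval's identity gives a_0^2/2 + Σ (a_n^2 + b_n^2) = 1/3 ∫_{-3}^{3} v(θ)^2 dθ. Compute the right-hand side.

96

1/3 ∫_{-3}^{3} v(θ)^2 dθ = 1/3 · (288) = 96.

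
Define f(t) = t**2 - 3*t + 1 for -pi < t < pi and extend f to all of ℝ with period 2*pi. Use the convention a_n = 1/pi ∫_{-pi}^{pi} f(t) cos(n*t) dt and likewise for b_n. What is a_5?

-4/25

a_5 = 1/pi ∫_{-pi}^{pi} f(t) cos(5*t) dt.
Integrating by parts twice (tabular method), an antiderivative of (t**2 - 3*t + 1) cos(5*t) is t**2*sin(5*t)/5 - 3*t*sin(5*t)/5 + 2*t*cos(5*t)/25 + 23*sin(5*t)/125 - 3*cos(5*t)/25; evaluating from -pi to pi: ∫_{-pi}^{pi} (t**2 - 3*t + 1) cos(5*t) dt = (3/25 - 2*pi/25) - (3/25 + 2*pi/25) = -4*pi/25.
Hence a_5 = (1/pi)·(-4*pi/25) = -4/25.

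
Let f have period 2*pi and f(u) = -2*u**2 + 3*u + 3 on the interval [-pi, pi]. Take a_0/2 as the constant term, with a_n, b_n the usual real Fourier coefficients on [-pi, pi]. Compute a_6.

-2/9

a_6 = 1/pi ∫_{-pi}^{pi} f(u) cos(6*u) du.
Integrating by parts twice (tabular method), an antiderivative of (-2*u**2 + 3*u + 3) cos(6*u) is -u**2*sin(6*u)/3 + u*sin(6*u)/2 - u*cos(6*u)/9 + 14*sin(6*u)/27 + cos(6*u)/12; evaluating from -pi to pi: ∫_{-pi}^{pi} (-2*u**2 + 3*u + 3) cos(6*u) du = (1/12 - pi/9) - (1/12 + pi/9) = -2*pi/9.
Hence a_6 = (1/pi)·(-2*pi/9) = -2/9.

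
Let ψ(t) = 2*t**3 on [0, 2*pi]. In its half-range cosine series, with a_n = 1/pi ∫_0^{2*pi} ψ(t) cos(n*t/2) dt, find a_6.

a_6 = 1/pi ∫_0^{2*pi} (2*t**3) cos(3*t) dt.
Integrating by parts three times (tabular method), an antiderivative of (2*t**3) cos(3*t) is 2*t**3*sin(3*t)/3 + 2*t**2*cos(3*t)/3 - 4*t*sin(3*t)/9 - 4*cos(3*t)/27; evaluating from 0 to 2*pi: ∫_{0}^{2*pi} (2*t**3) cos(3*t) dt = (-4/27 + 8*pi**2/3) - (-4/27) = 8*pi**2/3.
Hence a_6 = (1/pi)·(8*pi**2/3) = 8*pi/3.

8*pi/3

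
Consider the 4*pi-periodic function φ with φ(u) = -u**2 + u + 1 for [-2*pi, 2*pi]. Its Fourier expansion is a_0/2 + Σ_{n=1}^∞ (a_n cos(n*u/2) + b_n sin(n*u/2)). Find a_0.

a_0 = (1/(2*pi)) ∫_{-2*pi}^{2*pi} φ(u) du = (1/(2*pi)) · (-16*pi**3/3 + 4*pi) = 2 - 8*pi**2/3.

2 - 8*pi**2/3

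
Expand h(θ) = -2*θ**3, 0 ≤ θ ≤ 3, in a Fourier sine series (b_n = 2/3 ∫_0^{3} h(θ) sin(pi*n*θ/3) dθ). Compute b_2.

-81/pi**3 + 54/pi

b_2 = 2/3 ∫_0^{3} (-2*θ**3) sin(2*pi*θ/3) dθ.
Integrating by parts three times (tabular method), an antiderivative of (-2*θ**3) sin(2*pi*θ/3) is 3*θ**3*cos(2*pi*θ/3)/pi - 27*θ**2*sin(2*pi*θ/3)/(2*pi**2) - 81*θ*cos(2*pi*θ/3)/(2*pi**3) + 243*sin(2*pi*θ/3)/(4*pi**4); evaluating from 0 to 3: ∫_{0}^{3} (-2*θ**3) sin(2*pi*θ/3) dθ = (-243/(2*pi**3) + 81/pi) - (0) = -243/(2*pi**3) + 81/pi.
Hence b_2 = (2/3)·(-243/(2*pi**3) + 81/pi) = -81/pi**3 + 54/pi.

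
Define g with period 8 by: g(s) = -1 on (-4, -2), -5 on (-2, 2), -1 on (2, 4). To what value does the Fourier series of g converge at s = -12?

-1

s = -12 differs from s = 4 by -2 full period(s), and the series is 8-periodic.
g is continuous at s = 4 with value -1, so the series converges to -1 there.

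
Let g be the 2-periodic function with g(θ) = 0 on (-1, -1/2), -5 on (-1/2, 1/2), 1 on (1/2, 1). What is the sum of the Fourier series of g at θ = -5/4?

1

θ = -5/4 differs from θ = 3/4 by -1 full period(s), and the series is 2-periodic.
g is continuous at θ = 3/4 with value 1, so the series converges to 1 there.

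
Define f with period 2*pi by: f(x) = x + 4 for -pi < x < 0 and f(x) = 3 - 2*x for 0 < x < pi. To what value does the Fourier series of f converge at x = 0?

7/2

At x = 0 the one-sided limits are f(0^-) = 4 and f(0^+) = 3.
By Dirichlet's theorem the series converges to their average, [(4) + (3)]/2 = 7/2.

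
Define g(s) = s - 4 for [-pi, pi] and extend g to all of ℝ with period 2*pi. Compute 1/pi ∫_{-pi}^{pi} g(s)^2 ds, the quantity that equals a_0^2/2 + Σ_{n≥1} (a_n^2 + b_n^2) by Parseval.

1/pi ∫_{-pi}^{pi} g(s)^2 ds = 1/pi · (2*pi*(pi**2 + 48)/3) = 2*pi**2/3 + 32.

2*pi**2/3 + 32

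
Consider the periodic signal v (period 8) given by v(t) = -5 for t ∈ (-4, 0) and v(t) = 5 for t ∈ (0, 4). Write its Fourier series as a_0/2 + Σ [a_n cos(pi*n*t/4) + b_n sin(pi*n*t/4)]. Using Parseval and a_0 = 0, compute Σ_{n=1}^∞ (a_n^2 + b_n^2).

50

Parseval: a_0^2/2 + Σ_{n≥1} (a_n^2+b_n^2) = 1/4 ∫_{-4}^{4} v(t)^2 dt = 50.
Subtract a_0^2/2 = 0: Σ (a_n^2+b_n^2) = 50.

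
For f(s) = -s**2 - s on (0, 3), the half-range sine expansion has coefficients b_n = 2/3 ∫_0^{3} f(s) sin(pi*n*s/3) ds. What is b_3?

b_3 = 2/3 ∫_0^{3} (-s**2 - s) sin(pi*s) ds.
Integrating by parts twice (tabular method), an antiderivative of (-s**2 - s) sin(pi*s) is s**2*cos(pi*s)/pi - 2*s*sin(pi*s)/pi**2 + s*cos(pi*s)/pi - sin(pi*s)/pi**2 - 2*cos(pi*s)/pi**3; evaluating from 0 to 3: ∫_{0}^{3} (-s**2 - s) sin(pi*s) ds = (-12/pi + 2/pi**3) - (-2/pi**3) = -12/pi + 4/pi**3.
Hence b_3 = (2/3)·(-12/pi + 4/pi**3) = -8/pi + 8/(3*pi**3).

-8/pi + 8/(3*pi**3)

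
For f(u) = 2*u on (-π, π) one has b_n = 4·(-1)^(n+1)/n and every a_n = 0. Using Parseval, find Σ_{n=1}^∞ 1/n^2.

pi**2/6

Parseval: Σ b_n^2 = (1/π) ∫_{-π}^{π} f(u)^2 du = 8*pi**2/3.
Σ b_n^2 = Σ 16/n^2, so Σ 1/n^2 = (8*pi**2/3)/16 = pi**2/6.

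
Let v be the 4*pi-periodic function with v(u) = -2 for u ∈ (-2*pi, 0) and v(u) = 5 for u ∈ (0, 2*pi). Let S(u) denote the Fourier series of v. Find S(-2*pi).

At u = -2*pi the one-sided limits are v(-2*pi^-) = 5 and v(-2*pi^+) = -2.
By Dirichlet's theorem the series converges to their average, [(5) + (-2)]/2 = 3/2.

3/2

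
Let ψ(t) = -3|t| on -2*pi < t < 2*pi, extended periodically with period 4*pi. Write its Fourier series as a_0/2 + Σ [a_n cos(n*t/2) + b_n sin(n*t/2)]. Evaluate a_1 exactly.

a_1 = (1/(2*pi)) ∫_{-2*pi}^{2*pi} ψ(t) cos(t/2) dt.
ψ is even and cos(t/2) is even, so the integrand is even and a_1 = 1/pi ∫_0^{2*pi} ψ(t) cos(t/2) dt.
Integrating by parts (boundary term plus one more integral), an antiderivative of (-3*t) cos(t/2) is -6*t*sin(t/2) - 12*cos(t/2); evaluating from 0 to 2*pi: ∫_{0}^{2*pi} (-3*t) cos(t/2) dt = (12) - (-12) = 24.
Hence a_1 = (1/pi)·(24) = 24/pi.

24/pi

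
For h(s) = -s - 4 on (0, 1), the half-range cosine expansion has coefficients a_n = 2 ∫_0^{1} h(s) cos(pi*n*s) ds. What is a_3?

a_3 = 2 ∫_0^{1} (-s - 4) cos(3*pi*s) ds.
Integrating by parts (boundary term plus one more integral), an antiderivative of (-s - 4) cos(3*pi*s) is -s*sin(3*pi*s)/(3*pi) - 4*sin(3*pi*s)/(3*pi) - cos(3*pi*s)/(9*pi**2); evaluating from 0 to 1: ∫_{0}^{1} (-s - 4) cos(3*pi*s) ds = (1/(9*pi**2)) - (-1/(9*pi**2)) = 2/(9*pi**2).
Hence a_3 = 2·(2/(9*pi**2)) = 4/(9*pi**2).

4/(9*pi**2)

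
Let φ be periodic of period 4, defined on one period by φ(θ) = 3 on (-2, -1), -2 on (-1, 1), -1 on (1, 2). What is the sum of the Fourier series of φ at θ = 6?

1

θ = 6 differs from θ = -2 by 2 full period(s), and the series is 4-periodic.
At θ = -2 the one-sided limits are φ(-2^-) = -1 and φ(-2^+) = 3.
By Dirichlet's theorem the series converges to their average, [(-1) + (3)]/2 = 1.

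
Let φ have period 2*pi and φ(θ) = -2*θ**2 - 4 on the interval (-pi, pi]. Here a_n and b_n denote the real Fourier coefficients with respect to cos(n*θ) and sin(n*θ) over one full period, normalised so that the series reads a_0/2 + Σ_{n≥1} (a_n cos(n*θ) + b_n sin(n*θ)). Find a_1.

a_1 = 1/pi ∫_{-pi}^{pi} φ(θ) cos(θ) dθ.
φ is even and cos(θ) is even, so the integrand is even and a_1 = 2/pi ∫_0^{pi} φ(θ) cos(θ) dθ.
Integrating by parts twice (tabular method), an antiderivative of (-2*θ**2 - 4) cos(θ) is -2*θ**2*sin(θ) - 4*θ*cos(θ); evaluating from 0 to pi: ∫_{0}^{pi} (-2*θ**2 - 4) cos(θ) dθ = (4*pi) - (0) = 4*pi.
Hence a_1 = (2/pi)·(4*pi) = 8.

8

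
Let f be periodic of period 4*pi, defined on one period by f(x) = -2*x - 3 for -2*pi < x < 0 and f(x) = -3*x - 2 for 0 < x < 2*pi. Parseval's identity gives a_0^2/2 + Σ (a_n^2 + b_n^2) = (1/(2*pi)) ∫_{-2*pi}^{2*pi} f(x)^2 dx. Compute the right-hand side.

13 + 52*pi**2/3

(1/(2*pi)) ∫_{-2*pi}^{2*pi} f(x)^2 dx = (1/(2*pi)) · (26*pi + 104*pi**3/3) = 13 + 52*pi**2/3.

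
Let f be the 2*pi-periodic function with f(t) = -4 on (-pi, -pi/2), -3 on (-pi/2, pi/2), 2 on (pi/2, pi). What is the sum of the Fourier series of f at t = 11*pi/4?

t = 11*pi/4 differs from t = 3*pi/4 by 1 full period(s), and the series is 2*pi-periodic.
f is continuous at t = 3*pi/4 with value 2, so the series converges to 2 there.

2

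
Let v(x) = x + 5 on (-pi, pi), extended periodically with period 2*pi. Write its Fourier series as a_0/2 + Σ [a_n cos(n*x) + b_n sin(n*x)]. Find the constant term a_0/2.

a_0 = 1/pi ∫_{-pi}^{pi} v(x) dx = 1/pi · (10*pi) = 10.
So the constant term a_0/2 = 5.

5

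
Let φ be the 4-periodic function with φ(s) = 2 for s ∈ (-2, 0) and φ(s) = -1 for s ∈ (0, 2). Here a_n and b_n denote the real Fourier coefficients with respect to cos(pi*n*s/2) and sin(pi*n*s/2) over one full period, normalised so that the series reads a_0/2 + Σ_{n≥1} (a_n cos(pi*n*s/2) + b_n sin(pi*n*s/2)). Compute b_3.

b_3 = 1/2 ∫_{-2}^{2} φ(s) sin(3*pi*s/2) ds.
Split the integral at the breakpoints.
Directly, an antiderivative of (2) sin(3*pi*s/2) is -4*cos(3*pi*s/2)/(3*pi); evaluating from -2 to 0: ∫_{-2}^{0} (2) sin(3*pi*s/2) ds = (-4/(3*pi)) - (4/(3*pi)) = -8/(3*pi).
Directly, an antiderivative of (-1) sin(3*pi*s/2) is 2*cos(3*pi*s/2)/(3*pi); evaluating from 0 to 2: ∫_{0}^{2} (-1) sin(3*pi*s/2) ds = (-2/(3*pi)) - (2/(3*pi)) = -4/(3*pi).
Summing the pieces and multiplying by (1/2) gives b_3 = -2/pi.

-2/pi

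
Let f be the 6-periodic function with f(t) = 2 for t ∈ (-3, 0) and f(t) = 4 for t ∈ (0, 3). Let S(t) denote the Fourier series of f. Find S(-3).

3

t = -3 differs from t = 3 by -1 full period(s), and the series is 6-periodic.
At t = 3 the one-sided limits are f(3^-) = 4 and f(3^+) = 2.
By Dirichlet's theorem the series converges to their average, [(4) + (2)]/2 = 3.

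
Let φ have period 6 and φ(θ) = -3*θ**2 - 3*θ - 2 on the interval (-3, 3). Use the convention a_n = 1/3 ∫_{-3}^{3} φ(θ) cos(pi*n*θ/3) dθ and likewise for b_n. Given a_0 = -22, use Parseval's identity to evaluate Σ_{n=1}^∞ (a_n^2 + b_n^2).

Parseval: a_0^2/2 + Σ_{n≥1} (a_n^2+b_n^2) = 1/3 ∫_{-3}^{3} φ(θ)^2 dθ = 2128/5.
Subtract a_0^2/2 = 242: Σ (a_n^2+b_n^2) = 918/5.

918/5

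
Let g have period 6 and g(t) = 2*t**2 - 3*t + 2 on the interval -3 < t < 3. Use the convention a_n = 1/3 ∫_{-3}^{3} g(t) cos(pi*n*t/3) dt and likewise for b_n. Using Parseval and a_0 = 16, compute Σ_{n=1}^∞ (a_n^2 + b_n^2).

558/5

Parseval: a_0^2/2 + Σ_{n≥1} (a_n^2+b_n^2) = 1/3 ∫_{-3}^{3} g(t)^2 dt = 1198/5.
Subtract a_0^2/2 = 128: Σ (a_n^2+b_n^2) = 558/5.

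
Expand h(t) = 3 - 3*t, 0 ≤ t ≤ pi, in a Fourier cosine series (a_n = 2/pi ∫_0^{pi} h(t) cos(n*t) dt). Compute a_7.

12/(49*pi)

a_7 = 2/pi ∫_0^{pi} (3 - 3*t) cos(7*t) dt.
Integrating by parts (boundary term plus one more integral), an antiderivative of (3 - 3*t) cos(7*t) is -3*t*sin(7*t)/7 + 3*sin(7*t)/7 - 3*cos(7*t)/49; evaluating from 0 to pi: ∫_{0}^{pi} (3 - 3*t) cos(7*t) dt = (3/49) - (-3/49) = 6/49.
Hence a_7 = (2/pi)·(6/49) = 12/(49*pi).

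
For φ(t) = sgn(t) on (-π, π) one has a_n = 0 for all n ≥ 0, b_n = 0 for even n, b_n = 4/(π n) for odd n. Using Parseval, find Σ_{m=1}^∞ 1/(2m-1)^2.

pi**2/8

Parseval: Σ b_n^2 = (1/π) ∫_{-π}^{π} φ(t)^2 dt = 2.
Only odd n contribute, with b_n^2 = 16/(π^2 n^2), so Σ_{m≥1} 1/(2m-1)^2 = π^2·(2)/16 = pi**2/8.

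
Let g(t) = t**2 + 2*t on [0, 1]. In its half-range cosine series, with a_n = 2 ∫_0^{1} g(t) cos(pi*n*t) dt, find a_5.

-12/(25*pi**2)

a_5 = 2 ∫_0^{1} (t**2 + 2*t) cos(5*pi*t) dt.
Integrating by parts twice (tabular method), an antiderivative of (t**2 + 2*t) cos(5*pi*t) is t**2*sin(5*pi*t)/(5*pi) + 2*t*sin(5*pi*t)/(5*pi) + 2*t*cos(5*pi*t)/(25*pi**2) - 2*sin(5*pi*t)/(125*pi**3) + 2*cos(5*pi*t)/(25*pi**2); evaluating from 0 to 1: ∫_{0}^{1} (t**2 + 2*t) cos(5*pi*t) dt = (-4/(25*pi**2)) - (2/(25*pi**2)) = -6/(25*pi**2).
Hence a_5 = 2·(-6/(25*pi**2)) = -12/(25*pi**2).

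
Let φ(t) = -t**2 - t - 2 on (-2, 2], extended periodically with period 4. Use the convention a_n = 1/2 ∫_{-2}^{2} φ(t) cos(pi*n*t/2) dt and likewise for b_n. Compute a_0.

a_0 = 1/2 ∫_{-2}^{2} φ(t) dt = 1/2 · (-40/3) = -20/3.

-20/3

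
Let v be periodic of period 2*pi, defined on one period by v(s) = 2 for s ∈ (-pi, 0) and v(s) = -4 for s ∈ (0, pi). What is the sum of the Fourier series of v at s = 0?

At s = 0 the one-sided limits are v(0^-) = 2 and v(0^+) = -4.
By Dirichlet's theorem the series converges to their average, [(2) + (-4)]/2 = -1.

-1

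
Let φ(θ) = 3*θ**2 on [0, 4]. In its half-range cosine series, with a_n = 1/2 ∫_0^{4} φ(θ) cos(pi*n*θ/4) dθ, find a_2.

a_2 = 1/2 ∫_0^{4} (3*θ**2) cos(pi*θ/2) dθ.
Integrating by parts twice (tabular method), an antiderivative of (3*θ**2) cos(pi*θ/2) is 6*θ**2*sin(pi*θ/2)/pi + 24*θ*cos(pi*θ/2)/pi**2 - 48*sin(pi*θ/2)/pi**3; evaluating from 0 to 4: ∫_{0}^{4} (3*θ**2) cos(pi*θ/2) dθ = (96/pi**2) - (0) = 96/pi**2.
Hence a_2 = (1/2)·(96/pi**2) = 48/pi**2.

48/pi**2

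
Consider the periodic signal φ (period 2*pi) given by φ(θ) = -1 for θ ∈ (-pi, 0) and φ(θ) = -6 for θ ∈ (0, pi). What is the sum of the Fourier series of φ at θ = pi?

-7/2

θ = pi differs from θ = -pi by 1 full period(s), and the series is 2*pi-periodic.
At θ = -pi the one-sided limits are φ(-pi^-) = -6 and φ(-pi^+) = -1.
By Dirichlet's theorem the series converges to their average, [(-6) + (-1)]/2 = -7/2.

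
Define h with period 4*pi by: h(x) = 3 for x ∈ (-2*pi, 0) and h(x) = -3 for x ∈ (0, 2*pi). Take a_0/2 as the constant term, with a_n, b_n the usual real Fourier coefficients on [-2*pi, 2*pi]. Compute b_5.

b_5 = (1/(2*pi)) ∫_{-2*pi}^{2*pi} h(x) sin(5*x/2) dx.
h is odd and sin(5*x/2) is odd, so the integrand is even and b_5 = 1/pi ∫_0^{2*pi} h(x) sin(5*x/2) dx.
Directly, an antiderivative of (-3) sin(5*x/2) is 6*cos(5*x/2)/5; evaluating from 0 to 2*pi: ∫_{0}^{2*pi} (-3) sin(5*x/2) dx = (-6/5) - (6/5) = -12/5.
Hence b_5 = (1/pi)·(-12/5) = -12/(5*pi).

-12/(5*pi)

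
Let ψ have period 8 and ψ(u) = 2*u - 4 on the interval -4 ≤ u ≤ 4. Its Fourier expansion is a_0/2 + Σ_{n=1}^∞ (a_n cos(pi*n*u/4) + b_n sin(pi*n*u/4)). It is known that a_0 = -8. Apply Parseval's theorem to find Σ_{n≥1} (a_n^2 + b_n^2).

128/3

Parseval: a_0^2/2 + Σ_{n≥1} (a_n^2+b_n^2) = 1/4 ∫_{-4}^{4} ψ(u)^2 du = 224/3.
Subtract a_0^2/2 = 32: Σ (a_n^2+b_n^2) = 128/3.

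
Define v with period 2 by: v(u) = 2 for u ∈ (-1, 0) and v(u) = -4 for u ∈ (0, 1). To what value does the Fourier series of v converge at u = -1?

-1

At u = -1 the one-sided limits are v(-1^-) = -4 and v(-1^+) = 2.
By Dirichlet's theorem the series converges to their average, [(-4) + (2)]/2 = -1.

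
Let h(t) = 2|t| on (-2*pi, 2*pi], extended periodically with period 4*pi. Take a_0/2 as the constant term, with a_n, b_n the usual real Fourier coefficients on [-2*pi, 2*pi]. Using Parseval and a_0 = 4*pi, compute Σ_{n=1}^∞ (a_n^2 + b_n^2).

8*pi**2/3

Parseval: a_0^2/2 + Σ_{n≥1} (a_n^2+b_n^2) = (1/(2*pi)) ∫_{-2*pi}^{2*pi} h(t)^2 dt = 32*pi**2/3.
Subtract a_0^2/2 = 8*pi**2: Σ (a_n^2+b_n^2) = 8*pi**2/3.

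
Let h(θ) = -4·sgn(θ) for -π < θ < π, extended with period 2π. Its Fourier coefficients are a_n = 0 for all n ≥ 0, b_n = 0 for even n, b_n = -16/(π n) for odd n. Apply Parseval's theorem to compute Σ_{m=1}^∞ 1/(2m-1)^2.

Parseval: Σ b_n^2 = (1/π) ∫_{-π}^{π} h(θ)^2 dθ = 32.
Only odd n contribute, with b_n^2 = 256/(π^2 n^2), so Σ_{m≥1} 1/(2m-1)^2 = π^2·(32)/256 = pi**2/8.

pi**2/8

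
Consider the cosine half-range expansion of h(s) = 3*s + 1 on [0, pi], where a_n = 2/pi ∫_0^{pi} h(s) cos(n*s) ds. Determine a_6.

a_6 = 2/pi ∫_0^{pi} (3*s + 1) cos(6*s) ds.
Integrating by parts (boundary term plus one more integral), an antiderivative of (3*s + 1) cos(6*s) is s*sin(6*s)/2 + sin(6*s)/6 + cos(6*s)/12; evaluating from 0 to pi: ∫_{0}^{pi} (3*s + 1) cos(6*s) ds = (1/12) - (1/12) = 0.
Hence a_6 = (2/pi)·(0) = 0.

0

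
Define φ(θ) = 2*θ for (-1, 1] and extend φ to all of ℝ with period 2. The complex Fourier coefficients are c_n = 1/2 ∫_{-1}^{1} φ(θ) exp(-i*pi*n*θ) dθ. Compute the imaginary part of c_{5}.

Since φ is real-valued, Im(c_{5}) = -1/2 ∫_{-1}^{1} φ(θ) sin(5*pi*θ) dθ = -b_{5}/2.
φ is odd and sin(5*pi*θ) is odd, so the integrand is even: ∫_{-1}^{1} φ(θ) sin(5*pi*θ) dθ = 2∫_0^{1} φ(θ) sin(5*pi*θ) dθ.
Integrating by parts (boundary term plus one more integral), an antiderivative of (2*θ) sin(5*pi*θ) is -2*θ*cos(5*pi*θ)/(5*pi) + 2*sin(5*pi*θ)/(25*pi**2); evaluating from 0 to 1: ∫_{0}^{1} (2*θ) sin(5*pi*θ) dθ = (2/(5*pi)) - (0) = 2/(5*pi).
So ∫_{-1}^{1} φ(θ) sin(5*pi*θ) dθ = 4/(5*pi).
Hence Im(c_{5}) = (-1/2)·(4/(5*pi)) = -2/(5*pi).

-2/(5*pi)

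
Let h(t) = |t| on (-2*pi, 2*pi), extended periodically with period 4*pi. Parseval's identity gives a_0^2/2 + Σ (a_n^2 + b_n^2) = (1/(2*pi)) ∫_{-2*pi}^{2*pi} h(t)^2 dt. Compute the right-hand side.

8*pi**2/3

(1/(2*pi)) ∫_{-2*pi}^{2*pi} h(t)^2 dt = (1/(2*pi)) · (16*pi**3/3) = 8*pi**2/3.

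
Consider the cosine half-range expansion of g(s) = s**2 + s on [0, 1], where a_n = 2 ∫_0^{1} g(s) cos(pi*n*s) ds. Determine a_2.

a_2 = 2 ∫_0^{1} (s**2 + s) cos(2*pi*s) ds.
Integrating by parts twice (tabular method), an antiderivative of (s**2 + s) cos(2*pi*s) is s**2*sin(2*pi*s)/(2*pi) + s*sin(2*pi*s)/(2*pi) + s*cos(2*pi*s)/(2*pi**2) - sin(2*pi*s)/(4*pi**3) + cos(2*pi*s)/(4*pi**2); evaluating from 0 to 1: ∫_{0}^{1} (s**2 + s) cos(2*pi*s) ds = (3/(4*pi**2)) - (1/(4*pi**2)) = 1/(2*pi**2).
Hence a_2 = 2·(1/(2*pi**2)) = pi**(-2).

pi**(-2)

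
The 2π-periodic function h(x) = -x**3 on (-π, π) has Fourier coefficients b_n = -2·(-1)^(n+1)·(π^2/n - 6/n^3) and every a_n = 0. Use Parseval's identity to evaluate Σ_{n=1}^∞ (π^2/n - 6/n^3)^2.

pi**6/14

Parseval: Σ b_n^2 = (1/π) ∫_{-π}^{π} h(x)^2 dx = 2*pi**6/7.
b_n^2 = 4·(π^2/n - 6/n^3)^2, so the sum equals (2*pi**6/7)/4 = pi**6/14.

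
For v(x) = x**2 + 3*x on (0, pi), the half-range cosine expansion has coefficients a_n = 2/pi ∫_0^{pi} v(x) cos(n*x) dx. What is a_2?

a_2 = 2/pi ∫_0^{pi} (x**2 + 3*x) cos(2*x) dx.
Integrating by parts twice (tabular method), an antiderivative of (x**2 + 3*x) cos(2*x) is x**2*sin(2*x)/2 + 3*x*sin(2*x)/2 + x*cos(2*x)/2 - sin(2*x)/4 + 3*cos(2*x)/4; evaluating from 0 to pi: ∫_{0}^{pi} (x**2 + 3*x) cos(2*x) dx = (3/4 + pi/2) - (3/4) = pi/2.
Hence a_2 = (2/pi)·(pi/2) = 1.

1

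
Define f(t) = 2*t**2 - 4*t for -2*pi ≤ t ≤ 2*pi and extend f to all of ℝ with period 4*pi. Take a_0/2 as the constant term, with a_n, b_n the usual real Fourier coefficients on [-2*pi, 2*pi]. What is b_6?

b_6 = (1/(2*pi)) ∫_{-2*pi}^{2*pi} f(t) sin(3*t) dt.
Integrating by parts twice (tabular method), an antiderivative of (2*t**2 - 4*t) sin(3*t) is -2*t**2*cos(3*t)/3 + 4*t*sin(3*t)/9 + 4*t*cos(3*t)/3 - 4*sin(3*t)/9 + 4*cos(3*t)/27; evaluating from -2*pi to 2*pi: ∫_{-2*pi}^{2*pi} (2*t**2 - 4*t) sin(3*t) dt = (-8*pi**2/3 + 4/27 + 8*pi/3) - (-8*pi**2/3 - 8*pi/3 + 4/27) = 16*pi/3.
Hence b_6 = (1/(2*pi))·(16*pi/3) = 8/3.

8/3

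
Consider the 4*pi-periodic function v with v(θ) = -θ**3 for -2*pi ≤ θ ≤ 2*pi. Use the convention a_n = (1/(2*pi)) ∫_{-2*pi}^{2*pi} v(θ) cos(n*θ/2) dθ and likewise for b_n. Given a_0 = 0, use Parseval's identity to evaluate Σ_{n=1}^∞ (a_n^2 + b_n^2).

128*pi**6/7

Parseval: a_0^2/2 + Σ_{n≥1} (a_n^2+b_n^2) = (1/(2*pi)) ∫_{-2*pi}^{2*pi} v(θ)^2 dθ = 128*pi**6/7.
Subtract a_0^2/2 = 0: Σ (a_n^2+b_n^2) = 128*pi**6/7.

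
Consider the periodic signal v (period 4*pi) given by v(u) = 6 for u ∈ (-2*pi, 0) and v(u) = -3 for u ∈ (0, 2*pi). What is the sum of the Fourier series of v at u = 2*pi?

3/2

At u = 2*pi the one-sided limits are v(2*pi^-) = -3 and v(2*pi^+) = 6.
By Dirichlet's theorem the series converges to their average, [(-3) + (6)]/2 = 3/2.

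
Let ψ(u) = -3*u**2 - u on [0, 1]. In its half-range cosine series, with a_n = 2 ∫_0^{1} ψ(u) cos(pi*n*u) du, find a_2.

a_2 = 2 ∫_0^{1} (-3*u**2 - u) cos(2*pi*u) du.
Integrating by parts twice (tabular method), an antiderivative of (-3*u**2 - u) cos(2*pi*u) is -3*u**2*sin(2*pi*u)/(2*pi) - u*sin(2*pi*u)/(2*pi) - 3*u*cos(2*pi*u)/(2*pi**2) + 3*sin(2*pi*u)/(4*pi**3) - cos(2*pi*u)/(4*pi**2); evaluating from 0 to 1: ∫_{0}^{1} (-3*u**2 - u) cos(2*pi*u) du = (-7/(4*pi**2)) - (-1/(4*pi**2)) = -3/(2*pi**2).
Hence a_2 = 2·(-3/(2*pi**2)) = -3/pi**2.

-3/pi**2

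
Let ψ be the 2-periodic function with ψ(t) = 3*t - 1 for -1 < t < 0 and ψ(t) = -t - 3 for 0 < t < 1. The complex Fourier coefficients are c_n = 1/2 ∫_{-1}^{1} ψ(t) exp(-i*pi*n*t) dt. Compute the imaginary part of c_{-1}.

Since ψ is real-valued, Im(c_{-1}) = -1/2 ∫_{-1}^{1} ψ(t) sin(-pi*t) dt = b_{1}/2.
Split the integral at the breakpoints.
Integrating by parts (boundary term plus one more integral), an antiderivative of (3*t - 1) sin(-pi*t) is 3*t*cos(pi*t)/pi - 3*sin(pi*t)/pi**2 - cos(pi*t)/pi; evaluating from -1 to 0: ∫_{-1}^{0} (3*t - 1) sin(-pi*t) dt = (-1/pi) - (4/pi) = -5/pi.
Integrating by parts (boundary term plus one more integral), an antiderivative of (-t - 3) sin(-pi*t) is -t*cos(pi*t)/pi + sin(pi*t)/pi**2 - 3*cos(pi*t)/pi; evaluating from 0 to 1: ∫_{0}^{1} (-t - 3) sin(-pi*t) dt = (4/pi) - (-3/pi) = 7/pi.
So ∫_{-1}^{1} ψ(t) sin(-pi*t) dt = 2/pi.
Hence Im(c_{-1}) = (-1/2)·(2/pi) = -1/pi.

-1/pi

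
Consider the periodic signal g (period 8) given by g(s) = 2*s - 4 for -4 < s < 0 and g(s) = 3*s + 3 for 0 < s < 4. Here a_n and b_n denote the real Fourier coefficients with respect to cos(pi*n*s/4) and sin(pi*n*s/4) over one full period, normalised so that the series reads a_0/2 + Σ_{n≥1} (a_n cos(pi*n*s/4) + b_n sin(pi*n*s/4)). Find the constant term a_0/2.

a_0 = 1/4 ∫_{-4}^{4} g(s) ds = 1/4 · (4) = 1.
So the constant term a_0/2 = 1/2.

1/2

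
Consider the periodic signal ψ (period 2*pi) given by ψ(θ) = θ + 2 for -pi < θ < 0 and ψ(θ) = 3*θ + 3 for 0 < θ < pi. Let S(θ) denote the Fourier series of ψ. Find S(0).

5/2

At θ = 0 the one-sided limits are ψ(0^-) = 2 and ψ(0^+) = 3.
By Dirichlet's theorem the series converges to their average, [(2) + (3)]/2 = 5/2.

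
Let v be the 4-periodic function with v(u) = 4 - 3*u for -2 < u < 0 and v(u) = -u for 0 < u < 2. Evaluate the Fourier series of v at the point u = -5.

7

u = -5 differs from u = -1 by -1 full period(s), and the series is 4-periodic.
v is continuous at u = -1 with value 7, so the series converges to 7 there.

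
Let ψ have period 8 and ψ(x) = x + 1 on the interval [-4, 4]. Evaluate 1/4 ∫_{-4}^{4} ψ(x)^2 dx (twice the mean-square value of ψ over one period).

38/3

1/4 ∫_{-4}^{4} ψ(x)^2 dx = 1/4 · (152/3) = 38/3.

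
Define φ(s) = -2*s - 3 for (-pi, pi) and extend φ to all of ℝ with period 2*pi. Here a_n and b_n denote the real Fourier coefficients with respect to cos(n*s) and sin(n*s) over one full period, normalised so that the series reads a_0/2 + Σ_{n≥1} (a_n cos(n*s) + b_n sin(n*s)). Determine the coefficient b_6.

2/3

b_6 = 1/pi ∫_{-pi}^{pi} φ(s) sin(6*s) ds.
Integrating by parts (boundary term plus one more integral), an antiderivative of (-2*s - 3) sin(6*s) is s*cos(6*s)/3 - sin(6*s)/18 + cos(6*s)/2; evaluating from -pi to pi: ∫_{-pi}^{pi} (-2*s - 3) sin(6*s) ds = (1/2 + pi/3) - (1/2 - pi/3) = 2*pi/3.
Hence b_6 = (1/pi)·(2*pi/3) = 2/3.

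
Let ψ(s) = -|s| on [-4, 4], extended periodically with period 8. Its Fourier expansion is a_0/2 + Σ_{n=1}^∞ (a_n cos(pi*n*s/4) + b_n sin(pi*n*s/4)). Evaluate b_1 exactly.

b_1 = 1/4 ∫_{-4}^{4} ψ(s) sin(pi*s/4) ds.
ψ is even and sin(pi*s/4) is odd, so the integrand is odd over a symmetric interval and the integral vanishes.

0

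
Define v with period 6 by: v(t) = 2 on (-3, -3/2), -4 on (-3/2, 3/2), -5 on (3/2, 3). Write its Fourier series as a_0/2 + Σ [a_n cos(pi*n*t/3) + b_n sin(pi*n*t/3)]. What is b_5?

-7/(5*pi)

b_5 = 1/3 ∫_{-3}^{3} v(t) sin(5*pi*t/3) dt.
Split the integral at the breakpoints.
Directly, an antiderivative of (2) sin(5*pi*t/3) is -6*cos(5*pi*t/3)/(5*pi); evaluating from -3 to -3/2: ∫_{-3}^{-3/2} (2) sin(5*pi*t/3) dt = (0) - (6/(5*pi)) = -6/(5*pi).
Directly, an antiderivative of (-4) sin(5*pi*t/3) is 12*cos(5*pi*t/3)/(5*pi); evaluating from -3/2 to 3/2: ∫_{-3/2}^{3/2} (-4) sin(5*pi*t/3) dt = (0) - (0) = 0.
Directly, an antiderivative of (-5) sin(5*pi*t/3) is 3*cos(5*pi*t/3)/pi; evaluating from 3/2 to 3: ∫_{3/2}^{3} (-5) sin(5*pi*t/3) dt = (-3/pi) - (0) = -3/pi.
Summing the pieces and multiplying by (1/3) gives b_5 = -7/(5*pi).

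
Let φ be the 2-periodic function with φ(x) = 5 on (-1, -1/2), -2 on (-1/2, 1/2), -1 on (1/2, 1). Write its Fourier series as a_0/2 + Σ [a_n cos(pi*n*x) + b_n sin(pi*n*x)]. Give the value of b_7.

b_7 = ∫_{-1}^{1} φ(x) sin(7*pi*x) dx.
Split the integral at the breakpoints.
Directly, an antiderivative of (5) sin(7*pi*x) is -5*cos(7*pi*x)/(7*pi); evaluating from -1 to -1/2: ∫_{-1}^{-1/2} (5) sin(7*pi*x) dx = (0) - (5/(7*pi)) = -5/(7*pi).
Directly, an antiderivative of (-2) sin(7*pi*x) is 2*cos(7*pi*x)/(7*pi); evaluating from -1/2 to 1/2: ∫_{-1/2}^{1/2} (-2) sin(7*pi*x) dx = (0) - (0) = 0.
Directly, an antiderivative of (-1) sin(7*pi*x) is cos(7*pi*x)/(7*pi); evaluating from 1/2 to 1: ∫_{1/2}^{1} (-1) sin(7*pi*x) dx = (-1/(7*pi)) - (0) = -1/(7*pi).
Summing the pieces gives b_7 = -6/(7*pi).

-6/(7*pi)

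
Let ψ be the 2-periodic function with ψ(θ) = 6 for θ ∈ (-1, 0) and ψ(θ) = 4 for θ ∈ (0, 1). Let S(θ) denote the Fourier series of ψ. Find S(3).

5

θ = 3 differs from θ = 1 by 1 full period(s), and the series is 2-periodic.
At θ = 1 the one-sided limits are ψ(1^-) = 4 and ψ(1^+) = 6.
By Dirichlet's theorem the series converges to their average, [(4) + (6)]/2 = 5.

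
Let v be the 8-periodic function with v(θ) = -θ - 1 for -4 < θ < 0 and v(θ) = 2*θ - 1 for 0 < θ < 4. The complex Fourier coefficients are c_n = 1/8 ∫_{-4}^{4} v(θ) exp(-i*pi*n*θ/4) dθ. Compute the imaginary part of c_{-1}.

2/pi

Since v is real-valued, Im(c_{-1}) = -1/8 ∫_{-4}^{4} v(θ) sin(-pi*θ/4) dθ = b_{1}/2.
Split the integral at the breakpoints.
Integrating by parts (boundary term plus one more integral), an antiderivative of (-θ - 1) sin(-pi*θ/4) is -4*θ*cos(pi*θ/4)/pi + 16*sin(pi*θ/4)/pi**2 - 4*cos(pi*θ/4)/pi; evaluating from -4 to 0: ∫_{-4}^{0} (-θ - 1) sin(-pi*θ/4) dθ = (-4/pi) - (-12/pi) = 8/pi.
Integrating by parts (boundary term plus one more integral), an antiderivative of (2*θ - 1) sin(-pi*θ/4) is 8*θ*cos(pi*θ/4)/pi - 32*sin(pi*θ/4)/pi**2 - 4*cos(pi*θ/4)/pi; evaluating from 0 to 4: ∫_{0}^{4} (2*θ - 1) sin(-pi*θ/4) dθ = (-28/pi) - (-4/pi) = -24/pi.
So ∫_{-4}^{4} v(θ) sin(-pi*θ/4) dθ = -16/pi.
Hence Im(c_{-1}) = (-1/8)·(-16/pi) = 2/pi.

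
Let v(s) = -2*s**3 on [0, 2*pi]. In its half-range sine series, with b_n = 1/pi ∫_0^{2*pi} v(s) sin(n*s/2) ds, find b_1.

b_1 = 1/pi ∫_0^{2*pi} (-2*s**3) sin(s/2) ds.
Integrating by parts three times (tabular method), an antiderivative of (-2*s**3) sin(s/2) is 4*s**3*cos(s/2) - 24*s**2*sin(s/2) - 96*s*cos(s/2) + 192*sin(s/2); evaluating from 0 to 2*pi: ∫_{0}^{2*pi} (-2*s**3) sin(s/2) ds = (32*pi*(6 - pi**2)) - (0) = 32*pi*(6 - pi**2).
Hence b_1 = (1/pi)·(32*pi*(6 - pi**2)) = 192 - 32*pi**2.

192 - 32*pi**2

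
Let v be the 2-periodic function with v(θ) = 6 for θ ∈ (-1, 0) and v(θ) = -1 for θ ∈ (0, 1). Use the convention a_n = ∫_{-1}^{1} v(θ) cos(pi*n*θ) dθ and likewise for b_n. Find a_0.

a_0 = ∫_{-1}^{1} v(θ) dθ = 5.

5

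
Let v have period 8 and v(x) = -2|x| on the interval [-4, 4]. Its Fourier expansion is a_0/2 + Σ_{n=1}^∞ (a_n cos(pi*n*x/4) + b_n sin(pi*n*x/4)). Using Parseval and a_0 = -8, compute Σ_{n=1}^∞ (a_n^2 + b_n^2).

32/3

Parseval: a_0^2/2 + Σ_{n≥1} (a_n^2+b_n^2) = 1/4 ∫_{-4}^{4} v(x)^2 dx = 128/3.
Subtract a_0^2/2 = 32: Σ (a_n^2+b_n^2) = 32/3.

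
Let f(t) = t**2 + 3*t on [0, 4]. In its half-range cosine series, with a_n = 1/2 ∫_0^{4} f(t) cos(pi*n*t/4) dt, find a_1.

-112/pi**2

a_1 = 1/2 ∫_0^{4} (t**2 + 3*t) cos(pi*t/4) dt.
Integrating by parts twice (tabular method), an antiderivative of (t**2 + 3*t) cos(pi*t/4) is 4*t**2*sin(pi*t/4)/pi + 12*t*sin(pi*t/4)/pi + 32*t*cos(pi*t/4)/pi**2 - 128*sin(pi*t/4)/pi**3 + 48*cos(pi*t/4)/pi**2; evaluating from 0 to 4: ∫_{0}^{4} (t**2 + 3*t) cos(pi*t/4) dt = (-176/pi**2) - (48/pi**2) = -224/pi**2.
Hence a_1 = (1/2)·(-224/pi**2) = -112/pi**2.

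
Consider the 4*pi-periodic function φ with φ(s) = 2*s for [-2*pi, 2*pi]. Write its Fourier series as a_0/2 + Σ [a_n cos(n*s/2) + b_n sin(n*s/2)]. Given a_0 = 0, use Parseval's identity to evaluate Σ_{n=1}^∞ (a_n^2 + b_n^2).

32*pi**2/3

Parseval: a_0^2/2 + Σ_{n≥1} (a_n^2+b_n^2) = (1/(2*pi)) ∫_{-2*pi}^{2*pi} φ(s)^2 ds = 32*pi**2/3.
Subtract a_0^2/2 = 0: Σ (a_n^2+b_n^2) = 32*pi**2/3.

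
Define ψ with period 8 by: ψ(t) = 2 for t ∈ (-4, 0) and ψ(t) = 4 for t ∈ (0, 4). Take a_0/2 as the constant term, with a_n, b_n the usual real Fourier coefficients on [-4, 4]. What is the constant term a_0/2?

a_0 = 1/4 ∫_{-4}^{4} ψ(t) dt = 1/4 · (24) = 6.
So the constant term a_0/2 = 3.

3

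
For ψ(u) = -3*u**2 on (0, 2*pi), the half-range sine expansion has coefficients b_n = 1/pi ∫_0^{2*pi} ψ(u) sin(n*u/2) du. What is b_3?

b_3 = 1/pi ∫_0^{2*pi} (-3*u**2) sin(3*u/2) du.
Integrating by parts twice (tabular method), an antiderivative of (-3*u**2) sin(3*u/2) is 2*u**2*cos(3*u/2) - 8*u*sin(3*u/2)/3 - 16*cos(3*u/2)/9; evaluating from 0 to 2*pi: ∫_{0}^{2*pi} (-3*u**2) sin(3*u/2) du = (16/9 - 8*pi**2) - (-16/9) = 32/9 - 8*pi**2.
Hence b_3 = (1/pi)·(32/9 - 8*pi**2) = -8*pi + 32/(9*pi).

-8*pi + 32/(9*pi)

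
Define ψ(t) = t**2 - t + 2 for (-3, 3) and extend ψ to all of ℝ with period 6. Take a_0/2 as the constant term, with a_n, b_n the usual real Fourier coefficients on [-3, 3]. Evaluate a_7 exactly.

-36/(49*pi**2)

a_7 = 1/3 ∫_{-3}^{3} ψ(t) cos(7*pi*t/3) dt.
Integrating by parts twice (tabular method), an antiderivative of (t**2 - t + 2) cos(7*pi*t/3) is 3*t**2*sin(7*pi*t/3)/(7*pi) - 3*t*sin(7*pi*t/3)/(7*pi) + 18*t*cos(7*pi*t/3)/(49*pi**2) - 54*sin(7*pi*t/3)/(343*pi**3) + 6*sin(7*pi*t/3)/(7*pi) - 9*cos(7*pi*t/3)/(49*pi**2); evaluating from -3 to 3: ∫_{-3}^{3} (t**2 - t + 2) cos(7*pi*t/3) dt = (-45/(49*pi**2)) - (9/(7*pi**2)) = -108/(49*pi**2).
Hence a_7 = (1/3)·(-108/(49*pi**2)) = -36/(49*pi**2).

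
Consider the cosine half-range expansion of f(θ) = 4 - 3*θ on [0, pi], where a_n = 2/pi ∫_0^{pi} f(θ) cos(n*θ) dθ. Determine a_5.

12/(25*pi)

a_5 = 2/pi ∫_0^{pi} (4 - 3*θ) cos(5*θ) dθ.
Integrating by parts (boundary term plus one more integral), an antiderivative of (4 - 3*θ) cos(5*θ) is -3*θ*sin(5*θ)/5 + 4*sin(5*θ)/5 - 3*cos(5*θ)/25; evaluating from 0 to pi: ∫_{0}^{pi} (4 - 3*θ) cos(5*θ) dθ = (3/25) - (-3/25) = 6/25.
Hence a_5 = (2/pi)·(6/25) = 12/(25*pi).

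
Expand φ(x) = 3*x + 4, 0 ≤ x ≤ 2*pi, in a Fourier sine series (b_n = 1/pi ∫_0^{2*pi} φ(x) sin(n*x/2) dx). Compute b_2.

-6

b_2 = 1/pi ∫_0^{2*pi} (3*x + 4) sin(x) dx.
Integrating by parts (boundary term plus one more integral), an antiderivative of (3*x + 4) sin(x) is -3*x*cos(x) + 3*sin(x) - 4*cos(x); evaluating from 0 to 2*pi: ∫_{0}^{2*pi} (3*x + 4) sin(x) dx = (-6*pi - 4) - (-4) = -6*pi.
Hence b_2 = (1/pi)·(-6*pi) = -6.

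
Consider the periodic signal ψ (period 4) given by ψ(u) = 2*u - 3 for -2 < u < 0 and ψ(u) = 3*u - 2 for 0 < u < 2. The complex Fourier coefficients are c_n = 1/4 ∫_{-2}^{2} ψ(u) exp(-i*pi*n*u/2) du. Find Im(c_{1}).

Since ψ is real-valued, Im(c_{1}) = -1/4 ∫_{-2}^{2} ψ(u) sin(pi*u/2) du = -b_{1}/2.
Split the integral at the breakpoints.
Integrating by parts (boundary term plus one more integral), an antiderivative of (2*u - 3) sin(pi*u/2) is -4*u*cos(pi*u/2)/pi + 8*sin(pi*u/2)/pi**2 + 6*cos(pi*u/2)/pi; evaluating from -2 to 0: ∫_{-2}^{0} (2*u - 3) sin(pi*u/2) du = (6/pi) - (-14/pi) = 20/pi.
Integrating by parts (boundary term plus one more integral), an antiderivative of (3*u - 2) sin(pi*u/2) is -6*u*cos(pi*u/2)/pi + 12*sin(pi*u/2)/pi**2 + 4*cos(pi*u/2)/pi; evaluating from 0 to 2: ∫_{0}^{2} (3*u - 2) sin(pi*u/2) du = (8/pi) - (4/pi) = 4/pi.
So ∫_{-2}^{2} ψ(u) sin(pi*u/2) du = 24/pi.
Hence Im(c_{1}) = (-1/4)·(24/pi) = -6/pi.

-6/pi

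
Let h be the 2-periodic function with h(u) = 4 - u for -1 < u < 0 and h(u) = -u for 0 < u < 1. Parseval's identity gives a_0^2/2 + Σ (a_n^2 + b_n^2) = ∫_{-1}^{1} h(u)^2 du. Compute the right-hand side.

62/3

∫_{-1}^{1} h(u)^2 du = 62/3.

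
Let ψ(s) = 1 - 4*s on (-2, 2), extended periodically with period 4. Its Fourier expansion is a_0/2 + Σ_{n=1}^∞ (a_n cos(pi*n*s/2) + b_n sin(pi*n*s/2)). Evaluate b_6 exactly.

b_6 = 1/2 ∫_{-2}^{2} ψ(s) sin(3*pi*s) ds.
Integrating by parts (boundary term plus one more integral), an antiderivative of (1 - 4*s) sin(3*pi*s) is 4*s*cos(3*pi*s)/(3*pi) - 4*sin(3*pi*s)/(9*pi**2) - cos(3*pi*s)/(3*pi); evaluating from -2 to 2: ∫_{-2}^{2} (1 - 4*s) sin(3*pi*s) ds = (7/(3*pi)) - (-3/pi) = 16/(3*pi).
Hence b_6 = (1/2)·(16/(3*pi)) = 8/(3*pi).

8/(3*pi)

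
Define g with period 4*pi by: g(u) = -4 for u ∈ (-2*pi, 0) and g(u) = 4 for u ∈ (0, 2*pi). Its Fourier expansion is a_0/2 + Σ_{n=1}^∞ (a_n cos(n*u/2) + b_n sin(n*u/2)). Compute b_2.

0

b_2 = (1/(2*pi)) ∫_{-2*pi}^{2*pi} g(u) sin(u) du.
g is odd and sin(u) is odd, so the integrand is even and b_2 = 1/pi ∫_0^{2*pi} g(u) sin(u) du.
Directly, an antiderivative of (4) sin(u) is -4*cos(u); evaluating from 0 to 2*pi: ∫_{0}^{2*pi} (4) sin(u) du = (-4) - (-4) = 0.
Hence b_2 = (1/pi)·(0) = 0.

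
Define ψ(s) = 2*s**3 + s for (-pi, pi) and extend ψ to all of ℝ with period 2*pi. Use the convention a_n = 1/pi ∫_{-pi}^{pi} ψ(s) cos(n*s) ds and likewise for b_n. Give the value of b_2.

b_2 = 1/pi ∫_{-pi}^{pi} ψ(s) sin(2*s) ds.
ψ is odd and sin(2*s) is odd, so the integrand is even and b_2 = 2/pi ∫_0^{pi} ψ(s) sin(2*s) ds.
Integrating by parts three times (tabular method), an antiderivative of (2*s**3 + s) sin(2*s) is -s**3*cos(2*s) + 3*s**2*sin(2*s)/2 + s*cos(2*s) - sin(2*s)/2; evaluating from 0 to pi: ∫_{0}^{pi} (2*s**3 + s) sin(2*s) ds = (pi - pi**3) - (0) = pi - pi**3.
Hence b_2 = (2/pi)·(pi - pi**3) = 2 - 2*pi**2.

2 - 2*pi**2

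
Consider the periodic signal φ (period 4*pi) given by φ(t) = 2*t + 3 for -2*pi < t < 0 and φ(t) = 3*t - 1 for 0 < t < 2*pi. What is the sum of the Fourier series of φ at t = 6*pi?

1 + pi

t = 6*pi differs from t = 2*pi by 1 full period(s), and the series is 4*pi-periodic.
At t = 2*pi the one-sided limits are φ(2*pi^-) = -1 + 6*pi and φ(2*pi^+) = 3 - 4*pi.
By Dirichlet's theorem the series converges to their average, [(-1 + 6*pi) + (3 - 4*pi)]/2 = 1 + pi.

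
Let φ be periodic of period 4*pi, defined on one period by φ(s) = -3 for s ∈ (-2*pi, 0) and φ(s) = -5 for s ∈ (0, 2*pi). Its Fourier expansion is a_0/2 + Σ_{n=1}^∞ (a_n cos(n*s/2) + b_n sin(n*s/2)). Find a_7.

0

a_7 = (1/(2*pi)) ∫_{-2*pi}^{2*pi} φ(s) cos(7*s/2) ds.
Split the integral at the breakpoints.
Directly, an antiderivative of (-3) cos(7*s/2) is -6*sin(7*s/2)/7; evaluating from -2*pi to 0: ∫_{-2*pi}^{0} (-3) cos(7*s/2) ds = (0) - (0) = 0.
Directly, an antiderivative of (-5) cos(7*s/2) is -10*sin(7*s/2)/7; evaluating from 0 to 2*pi: ∫_{0}^{2*pi} (-5) cos(7*s/2) ds = (0) - (0) = 0.
Summing the pieces and multiplying by (1/(2*pi)) gives a_7 = 0.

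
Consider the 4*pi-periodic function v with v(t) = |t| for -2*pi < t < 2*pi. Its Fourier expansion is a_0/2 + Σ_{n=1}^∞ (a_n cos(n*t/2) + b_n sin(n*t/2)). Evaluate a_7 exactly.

a_7 = (1/(2*pi)) ∫_{-2*pi}^{2*pi} v(t) cos(7*t/2) dt.
v is even and cos(7*t/2) is even, so the integrand is even and a_7 = 1/pi ∫_0^{2*pi} v(t) cos(7*t/2) dt.
Integrating by parts (boundary term plus one more integral), an antiderivative of (t) cos(7*t/2) is 2*t*sin(7*t/2)/7 + 4*cos(7*t/2)/49; evaluating from 0 to 2*pi: ∫_{0}^{2*pi} (t) cos(7*t/2) dt = (-4/49) - (4/49) = -8/49.
Hence a_7 = (1/pi)·(-8/49) = -8/(49*pi).

-8/(49*pi)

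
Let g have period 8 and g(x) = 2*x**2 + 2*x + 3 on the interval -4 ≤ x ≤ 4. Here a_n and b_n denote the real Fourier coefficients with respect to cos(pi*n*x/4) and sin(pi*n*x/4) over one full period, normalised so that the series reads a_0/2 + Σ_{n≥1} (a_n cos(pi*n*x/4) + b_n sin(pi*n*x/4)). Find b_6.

-8/(3*pi)

b_6 = 1/4 ∫_{-4}^{4} g(x) sin(3*pi*x/2) dx.
Integrating by parts twice (tabular method), an antiderivative of (2*x**2 + 2*x + 3) sin(3*pi*x/2) is -4*x**2*cos(3*pi*x/2)/(3*pi) + 16*x*sin(3*pi*x/2)/(9*pi**2) - 4*x*cos(3*pi*x/2)/(3*pi) + 8*sin(3*pi*x/2)/(9*pi**2) - 2*cos(3*pi*x/2)/pi + 32*cos(3*pi*x/2)/(27*pi**3); evaluating from -4 to 4: ∫_{-4}^{4} (2*x**2 + 2*x + 3) sin(3*pi*x/2) dx = (2*(16 - 387*pi**2)/(27*pi**3)) - (-18/pi + 32/(27*pi**3)) = -32/(3*pi).
Hence b_6 = (1/4)·(-32/(3*pi)) = -8/(3*pi).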